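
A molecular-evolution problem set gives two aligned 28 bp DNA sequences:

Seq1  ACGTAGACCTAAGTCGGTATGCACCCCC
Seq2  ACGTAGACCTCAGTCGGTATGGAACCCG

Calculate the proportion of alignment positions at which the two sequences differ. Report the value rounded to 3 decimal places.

0.143

Mismatches occur at site 11 (A/C), site 22 (C/G), site 24 (C/A), site 28 (C/G).
There are 4 differences over 28 sites, so p = 4/28 = 0.143.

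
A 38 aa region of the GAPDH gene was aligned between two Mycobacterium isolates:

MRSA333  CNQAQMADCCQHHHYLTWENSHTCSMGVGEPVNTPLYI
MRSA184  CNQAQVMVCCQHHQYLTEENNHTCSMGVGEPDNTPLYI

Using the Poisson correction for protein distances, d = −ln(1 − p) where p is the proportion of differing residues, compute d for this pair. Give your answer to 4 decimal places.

Mismatches occur at site 6 (M→V), site 7 (A→M), site 8 (D→V), site 14 (H→Q), site 18 (W→E), site 21 (S→N), site 32 (V→D).
p = 7/38 = 0.184211.
d = −ln(1 − 0.184211) = −ln(0.815789) = 0.2036.

0.2036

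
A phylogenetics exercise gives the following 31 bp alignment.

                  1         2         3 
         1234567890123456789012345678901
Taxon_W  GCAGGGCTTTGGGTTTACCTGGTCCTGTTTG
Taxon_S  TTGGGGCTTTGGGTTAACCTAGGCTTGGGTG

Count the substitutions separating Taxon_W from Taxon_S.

9

The sequences differ at positions 1 (G/T), 2 (C/T), 3 (A/G), 16 (T/A), 21 (G/A), 23 (T/G), 25 (C/T), 28 (T/G), 29 (T/G).
That gives 9 mismatches out of 31 aligned sites, so the Hamming distance is 9.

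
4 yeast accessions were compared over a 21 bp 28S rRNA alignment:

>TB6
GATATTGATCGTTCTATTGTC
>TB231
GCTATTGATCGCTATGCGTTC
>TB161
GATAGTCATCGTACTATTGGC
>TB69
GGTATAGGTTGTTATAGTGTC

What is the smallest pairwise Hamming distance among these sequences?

Pairwise Hamming distances:
  TB6 vs TB231: 7
  TB6 vs TB161: 4
  TB6 vs TB69: 6
  TB231 vs TB161: 11
  TB231 vs TB69: 9
  TB161 vs TB69: 10
The smallest is 4, between TB6 and TB161.

4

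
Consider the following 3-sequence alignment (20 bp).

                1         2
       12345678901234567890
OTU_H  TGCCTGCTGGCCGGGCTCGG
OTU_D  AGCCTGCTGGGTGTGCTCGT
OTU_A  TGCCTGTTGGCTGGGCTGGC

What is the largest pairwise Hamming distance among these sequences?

6

Pairwise Hamming distances:
  OTU_H vs OTU_D: 5
  OTU_H vs OTU_A: 4
  OTU_D vs OTU_A: 6
The largest is 6, between OTU_D and OTU_A.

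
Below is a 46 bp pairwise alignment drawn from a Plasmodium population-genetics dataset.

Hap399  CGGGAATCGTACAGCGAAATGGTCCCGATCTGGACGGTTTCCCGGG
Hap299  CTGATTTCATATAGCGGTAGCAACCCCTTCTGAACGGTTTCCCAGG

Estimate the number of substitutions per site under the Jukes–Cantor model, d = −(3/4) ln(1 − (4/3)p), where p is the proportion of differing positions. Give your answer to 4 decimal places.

0.4674

Mismatches occur at site 2 (G↔T), site 4 (G↔A), site 5 (A↔T), site 6 (A↔T), site 9 (G↔A), site 12 (C↔T), site 17 (A↔G), site 18 (A↔T), site 20 (T↔G), site 21 (G↔C), site 22 (G↔A), site 23 (T↔A), site 27 (G↔C), site 28 (A↔T), site 33 (G↔A), site 44 (G↔A).
p = 16/46 = 0.347826.
d = −0.75 · ln(1 − (4/3)·0.347826) = −0.75 · ln(0.536232) = −0.75 · (-0.623188) = 0.4674.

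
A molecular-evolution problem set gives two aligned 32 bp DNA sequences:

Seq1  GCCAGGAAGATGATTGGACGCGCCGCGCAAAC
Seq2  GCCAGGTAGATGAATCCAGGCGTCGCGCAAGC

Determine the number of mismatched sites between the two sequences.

7

The sequences differ at positions 7 (A/T), 14 (T/A), 16 (G/C), 17 (G/C), 19 (C/G), 23 (C/T), 31 (A/G).
That gives 7 mismatches out of 32 aligned sites, so the Hamming distance is 7.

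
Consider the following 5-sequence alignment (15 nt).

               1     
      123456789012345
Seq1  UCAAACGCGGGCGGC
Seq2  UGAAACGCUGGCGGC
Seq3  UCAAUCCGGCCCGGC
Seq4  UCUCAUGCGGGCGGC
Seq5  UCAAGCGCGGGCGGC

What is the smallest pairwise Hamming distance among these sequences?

Pairwise Hamming distances:
  Seq1 vs Seq2: 2
  Seq1 vs Seq3: 5
  Seq1 vs Seq4: 3
  Seq1 vs Seq5: 1
  Seq2 vs Seq3: 7
  Seq2 vs Seq4: 5
  Seq2 vs Seq5: 3
  Seq3 vs Seq4: 8
  Seq3 vs Seq5: 5
  Seq4 vs Seq5: 4
The smallest is 1, between Seq1 and Seq5.

1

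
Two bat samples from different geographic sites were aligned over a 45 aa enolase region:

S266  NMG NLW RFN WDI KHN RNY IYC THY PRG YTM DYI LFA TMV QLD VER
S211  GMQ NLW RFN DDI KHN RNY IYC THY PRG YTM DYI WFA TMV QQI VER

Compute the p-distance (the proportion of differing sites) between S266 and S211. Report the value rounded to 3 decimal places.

0.133

Mismatches occur at site 1 (N↔G), site 3 (G↔Q), site 10 (W↔D), site 34 (L↔W), site 41 (L↔Q), site 42 (D↔I).
There are 6 differences over 45 sites, so p = 6/45 = 0.133.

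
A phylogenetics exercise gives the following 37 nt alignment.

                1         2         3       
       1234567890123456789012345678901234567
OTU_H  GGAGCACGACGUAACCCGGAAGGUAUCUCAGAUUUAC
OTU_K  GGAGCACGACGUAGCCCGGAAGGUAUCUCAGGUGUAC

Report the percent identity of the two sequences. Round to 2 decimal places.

Mismatches occur at site 14 (A/G), site 32 (A/G), site 34 (U/G).
34 of the 37 sites match, so the percent identity is 34/37 × 100 = 91.89%.

91.89%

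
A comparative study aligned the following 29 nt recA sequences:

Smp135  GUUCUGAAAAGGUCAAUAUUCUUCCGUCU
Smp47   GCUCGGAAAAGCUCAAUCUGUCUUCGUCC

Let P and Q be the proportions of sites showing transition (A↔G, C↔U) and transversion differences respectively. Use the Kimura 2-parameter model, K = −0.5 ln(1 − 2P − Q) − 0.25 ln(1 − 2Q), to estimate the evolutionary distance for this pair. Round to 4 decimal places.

0.4103

The sequences differ at positions 2 (U/C, transition), 5 (U/G, transversion), 12 (G/C, transversion), 18 (A/C, transversion), 20 (U/G, transversion), 21 (C/U, transition), 22 (U/C, transition), 24 (C/U, transition), 29 (U/C, transition).
Of the 9 differences, 5 transitions and 4 transversions over 29 sites: P = 5/29 = 0.172414, Q = 4/29 = 0.137931.
d = −0.5·ln(0.517241) − 0.25·ln(0.724138) = −0.5·(-0.659246) − 0.25·(-0.322773) = 0.4103.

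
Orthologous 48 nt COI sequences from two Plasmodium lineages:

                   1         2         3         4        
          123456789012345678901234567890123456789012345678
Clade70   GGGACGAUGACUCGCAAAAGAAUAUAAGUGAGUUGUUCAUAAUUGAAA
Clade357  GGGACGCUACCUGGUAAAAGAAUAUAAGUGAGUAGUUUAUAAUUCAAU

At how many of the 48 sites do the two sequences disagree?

9

Mismatches occur at site 7 (A↔C), site 9 (G↔A), site 10 (A↔C), site 13 (C↔G), site 15 (C↔U), site 34 (U↔A), site 38 (C↔U), site 45 (G↔C), site 48 (A↔U).
That gives 9 mismatches out of 48 aligned sites, so the Hamming distance is 9.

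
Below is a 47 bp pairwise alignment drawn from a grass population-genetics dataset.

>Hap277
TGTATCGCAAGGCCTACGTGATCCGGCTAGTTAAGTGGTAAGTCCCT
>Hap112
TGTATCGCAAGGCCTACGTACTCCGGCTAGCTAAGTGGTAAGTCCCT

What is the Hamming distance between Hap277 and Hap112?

3

Differing sites — 20:G/A; 21:A/C; 31:T/C.
That gives 3 mismatches out of 47 aligned sites, so the Hamming distance is 3.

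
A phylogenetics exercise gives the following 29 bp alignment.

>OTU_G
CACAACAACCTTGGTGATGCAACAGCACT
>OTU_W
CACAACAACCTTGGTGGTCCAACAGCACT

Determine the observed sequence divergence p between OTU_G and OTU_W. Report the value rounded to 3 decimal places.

The sequences differ at positions 17 (A/G), 19 (G/C).
There are 2 differences over 29 sites, so p = 2/29 = 0.069.

0.069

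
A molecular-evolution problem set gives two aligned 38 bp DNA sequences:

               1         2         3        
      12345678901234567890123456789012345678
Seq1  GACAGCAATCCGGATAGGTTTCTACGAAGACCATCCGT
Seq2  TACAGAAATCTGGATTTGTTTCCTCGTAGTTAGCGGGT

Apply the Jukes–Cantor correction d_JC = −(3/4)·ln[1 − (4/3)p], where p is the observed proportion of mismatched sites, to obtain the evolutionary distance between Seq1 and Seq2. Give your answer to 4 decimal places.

0.5604

Differing sites — 1:G/T; 6:C/A; 11:C/T; 16:A/T; 17:G/T; 23:T/C; 24:A/T; 27:A/T; 30:A/T; 31:C/T; 32:C/A; 33:A/G; 34:T/C; 35:C/G; 36:C/G.
p = 15/38 = 0.394737.
d = −0.75 · ln(1 − (4/3)·0.394737) = −0.75 · ln(0.473684) = −0.75 · (-0.747215) = 0.5604.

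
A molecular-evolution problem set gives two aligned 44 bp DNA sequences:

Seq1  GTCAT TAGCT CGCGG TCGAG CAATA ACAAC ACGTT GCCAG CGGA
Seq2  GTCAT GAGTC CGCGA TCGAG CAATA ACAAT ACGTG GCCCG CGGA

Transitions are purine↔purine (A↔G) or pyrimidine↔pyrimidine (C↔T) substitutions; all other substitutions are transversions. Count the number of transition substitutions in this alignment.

The sequences differ at positions 6 (T/G, transversion), 9 (C/T, transition), 10 (T/C, transition), 15 (G/A, transition), 30 (C/T, transition), 35 (T/G, transversion), 39 (A/C, transversion).
Of the 7 differences, 4 transitions and 3 transversions, so the answer is 4.

4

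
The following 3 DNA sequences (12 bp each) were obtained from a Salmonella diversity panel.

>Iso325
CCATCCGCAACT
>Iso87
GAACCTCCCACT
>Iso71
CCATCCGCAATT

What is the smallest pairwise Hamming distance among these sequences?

Pairwise Hamming distances:
  Iso325 vs Iso87: 6
  Iso325 vs Iso71: 1
  Iso87 vs Iso71: 7
The smallest is 1, between Iso325 and Iso71.

1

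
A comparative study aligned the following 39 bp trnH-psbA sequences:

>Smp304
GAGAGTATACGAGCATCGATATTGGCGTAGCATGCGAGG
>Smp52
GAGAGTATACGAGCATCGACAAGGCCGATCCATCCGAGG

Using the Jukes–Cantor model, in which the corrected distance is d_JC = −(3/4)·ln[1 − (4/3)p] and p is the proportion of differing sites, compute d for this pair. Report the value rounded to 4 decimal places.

0.2396

The sequences differ at positions 20 (T/C), 22 (T/A), 23 (T/G), 25 (G/C), 28 (T/A), 29 (A/T), 30 (G/C), 34 (G/C).
p = 8/39 = 0.205128.
d = −0.75 · ln(1 − (4/3)·0.205128) = −0.75 · ln(0.726496) = −0.75 · (-0.319522) = 0.2396.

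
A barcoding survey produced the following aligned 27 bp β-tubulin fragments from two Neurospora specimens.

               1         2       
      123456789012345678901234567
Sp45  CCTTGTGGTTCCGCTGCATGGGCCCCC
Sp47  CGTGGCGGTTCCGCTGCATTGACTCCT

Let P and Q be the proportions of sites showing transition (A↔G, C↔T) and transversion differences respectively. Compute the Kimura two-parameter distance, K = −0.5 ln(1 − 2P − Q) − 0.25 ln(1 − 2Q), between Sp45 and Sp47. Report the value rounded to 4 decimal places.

0.3245

Differing sites — 2:C/G (Tv); 4:T/G (Tv); 6:T/C (Ti); 20:G/T (Tv); 22:G/A (Ti); 24:C/T (Ti); 27:C/T (Ti).
Of the 7 differences, 4 transitions and 3 transversions over 27 sites: P = 4/27 = 0.148148, Q = 3/27 = 0.111111.
d = −0.5·ln(0.592593) − 0.25·ln(0.777778) = −0.5·(-0.523247) − 0.25·(-0.251314) = 0.3245.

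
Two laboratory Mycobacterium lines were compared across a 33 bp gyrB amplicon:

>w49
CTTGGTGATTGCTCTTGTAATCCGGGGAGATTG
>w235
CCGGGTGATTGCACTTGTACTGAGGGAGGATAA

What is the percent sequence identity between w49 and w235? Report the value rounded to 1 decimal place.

The sequences differ at positions 2 (T/C), 3 (T/G), 13 (T/A), 20 (A/C), 22 (C/G), 23 (C/A), 27 (G/A), 28 (A/G), 32 (T/A), 33 (G/A).
23 of the 33 sites match, so the percent identity is 23/33 × 100 = 69.7%.

69.7%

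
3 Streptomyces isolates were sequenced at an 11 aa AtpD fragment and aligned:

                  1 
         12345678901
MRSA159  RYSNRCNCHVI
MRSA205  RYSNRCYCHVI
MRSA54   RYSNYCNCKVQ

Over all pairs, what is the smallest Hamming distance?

Pairwise Hamming distances:
  MRSA159 vs MRSA205: 1
  MRSA159 vs MRSA54: 3
  MRSA205 vs MRSA54: 4
The smallest is 1, between MRSA159 and MRSA205.

1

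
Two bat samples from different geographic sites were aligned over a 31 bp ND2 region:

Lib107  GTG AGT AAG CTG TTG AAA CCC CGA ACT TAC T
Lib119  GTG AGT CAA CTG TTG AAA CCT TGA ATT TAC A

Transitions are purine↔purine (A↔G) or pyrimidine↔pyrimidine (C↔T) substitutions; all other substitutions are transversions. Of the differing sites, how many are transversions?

The sequences differ at positions 7 (A/C, transversion), 9 (G/A, transition), 21 (C/T, transition), 22 (C/T, transition), 26 (C/T, transition), 31 (T/A, transversion).
Of the 6 differences, 4 transitions and 2 transversions, so the answer is 2.

2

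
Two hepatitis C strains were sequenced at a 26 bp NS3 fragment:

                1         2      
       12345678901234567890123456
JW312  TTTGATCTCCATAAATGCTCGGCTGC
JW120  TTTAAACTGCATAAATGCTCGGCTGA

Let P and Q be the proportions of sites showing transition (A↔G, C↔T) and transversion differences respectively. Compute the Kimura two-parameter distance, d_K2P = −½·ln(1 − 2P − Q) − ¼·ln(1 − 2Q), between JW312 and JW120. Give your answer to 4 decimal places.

0.1724

The sequences differ at positions 4 (G/A, transition), 6 (T/A, transversion), 9 (C/G, transversion), 26 (C/A, transversion).
Of the 4 differences, 1 transition and 3 transversions over 26 sites: P = 1/26 = 0.038462, Q = 3/26 = 0.115385.
d = −0.5·ln(0.807691) − 0.25·ln(0.769230) = −0.5·(-0.213576) − 0.25·(-0.262365) = 0.1724.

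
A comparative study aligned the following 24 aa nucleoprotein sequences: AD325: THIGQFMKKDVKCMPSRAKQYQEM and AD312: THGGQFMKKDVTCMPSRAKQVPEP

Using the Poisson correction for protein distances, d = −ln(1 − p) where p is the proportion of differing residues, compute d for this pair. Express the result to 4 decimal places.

Differing sites — 3:I/G; 12:K/T; 21:Y/V; 22:Q/P; 24:M/P.
p = 5/24 = 0.208333.
d = −ln(1 − 0.208333) = −ln(0.791667) = 0.2336.

0.2336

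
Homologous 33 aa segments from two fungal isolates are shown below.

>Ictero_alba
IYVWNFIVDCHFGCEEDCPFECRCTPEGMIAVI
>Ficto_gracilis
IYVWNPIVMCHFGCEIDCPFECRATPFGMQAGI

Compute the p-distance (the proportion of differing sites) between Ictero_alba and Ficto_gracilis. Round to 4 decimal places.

Mismatches occur at site 6 (F/P), site 9 (D/M), site 16 (E/I), site 24 (C/A), site 27 (E/F), site 30 (I/Q), site 32 (V/G).
There are 7 differences over 33 sites, so p = 7/33 = 0.2121.

0.2121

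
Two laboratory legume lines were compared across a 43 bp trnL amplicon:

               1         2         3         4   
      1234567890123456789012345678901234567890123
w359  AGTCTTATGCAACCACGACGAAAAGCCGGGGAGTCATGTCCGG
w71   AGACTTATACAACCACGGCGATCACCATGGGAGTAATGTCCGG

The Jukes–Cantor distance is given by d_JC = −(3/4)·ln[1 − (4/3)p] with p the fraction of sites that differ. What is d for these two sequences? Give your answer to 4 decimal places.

The sequences differ at positions 3 (T/A), 9 (G/A), 18 (A/G), 22 (A/T), 23 (A/C), 25 (G/C), 27 (C/A), 28 (G/T), 35 (C/A).
p = 9/43 = 0.209302.
d = −0.75 · ln(1 − (4/3)·0.209302) = −0.75 · ln(0.720931) = −0.75 · (-0.327212) = 0.2454.

0.2454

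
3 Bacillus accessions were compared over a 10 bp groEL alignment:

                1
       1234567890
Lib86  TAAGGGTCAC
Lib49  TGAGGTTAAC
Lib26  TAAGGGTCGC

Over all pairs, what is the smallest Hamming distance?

Pairwise Hamming distances:
  Lib86 vs Lib49: 3
  Lib86 vs Lib26: 1
  Lib49 vs Lib26: 4
The smallest is 1, between Lib86 and Lib26.

1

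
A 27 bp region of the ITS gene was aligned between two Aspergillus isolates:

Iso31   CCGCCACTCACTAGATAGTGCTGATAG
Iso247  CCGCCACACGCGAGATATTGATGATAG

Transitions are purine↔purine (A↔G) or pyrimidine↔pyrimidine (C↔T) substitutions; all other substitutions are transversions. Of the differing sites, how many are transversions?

4

The sequences differ at positions 8 (T/A, transversion), 10 (A/G, transition), 12 (T/G, transversion), 18 (G/T, transversion), 21 (C/A, transversion).
Of the 5 differences, 1 transition and 4 transversions, so the answer is 4.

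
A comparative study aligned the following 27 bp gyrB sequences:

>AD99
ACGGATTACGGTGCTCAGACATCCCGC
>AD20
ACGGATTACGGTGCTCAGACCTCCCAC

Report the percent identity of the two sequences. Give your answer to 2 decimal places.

92.59%

Mismatches occur at site 21 (A/C), site 26 (G/A).
25 of the 27 sites match, so the percent identity is 25/27 × 100 = 92.59%.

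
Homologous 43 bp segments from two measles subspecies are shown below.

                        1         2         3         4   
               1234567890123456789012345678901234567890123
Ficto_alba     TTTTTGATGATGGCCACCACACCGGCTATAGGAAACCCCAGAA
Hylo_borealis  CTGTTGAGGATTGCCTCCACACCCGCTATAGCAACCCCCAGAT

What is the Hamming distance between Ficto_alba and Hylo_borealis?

9

The sequences differ at positions 1 (T/C), 3 (T/G), 8 (T/G), 12 (G/T), 16 (A/T), 24 (G/C), 32 (G/C), 35 (A/C), 43 (A/T).
That gives 9 mismatches out of 43 aligned sites, so the Hamming distance is 9.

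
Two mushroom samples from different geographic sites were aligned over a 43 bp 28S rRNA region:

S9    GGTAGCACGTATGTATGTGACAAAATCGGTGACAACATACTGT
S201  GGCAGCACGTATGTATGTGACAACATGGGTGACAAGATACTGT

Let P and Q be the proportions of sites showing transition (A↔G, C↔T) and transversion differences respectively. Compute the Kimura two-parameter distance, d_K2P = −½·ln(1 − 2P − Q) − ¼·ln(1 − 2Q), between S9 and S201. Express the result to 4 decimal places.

0.0994

Mismatches occur at site 3 (T/C, transition), site 24 (A/C, transversion), site 27 (C/G, transversion), site 36 (C/G, transversion).
Of the 4 differences, 1 transition and 3 transversions over 43 sites: P = 1/43 = 0.023256, Q = 3/43 = 0.069767.
d = −0.5·ln(0.883721) − 0.25·ln(0.860466) = −0.5·(-0.123614) − 0.25·(-0.150281) = 0.0994.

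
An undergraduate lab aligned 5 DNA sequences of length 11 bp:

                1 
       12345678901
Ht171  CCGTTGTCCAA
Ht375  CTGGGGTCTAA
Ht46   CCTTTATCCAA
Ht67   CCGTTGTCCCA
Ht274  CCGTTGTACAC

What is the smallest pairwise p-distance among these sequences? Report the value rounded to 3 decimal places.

0.091

Pairwise Hamming distances:
  Ht171 vs Ht375: 4
  Ht171 vs Ht46: 2
  Ht171 vs Ht67: 1
  Ht171 vs Ht274: 2
  Ht375 vs Ht46: 6
  Ht375 vs Ht67: 5
  Ht375 vs Ht274: 6
  Ht46 vs Ht67: 3
  Ht46 vs Ht274: 4
  Ht67 vs Ht274: 3
The smallest is 1 mismatch, between Ht171 and Ht67; p = 1/11 = 0.091.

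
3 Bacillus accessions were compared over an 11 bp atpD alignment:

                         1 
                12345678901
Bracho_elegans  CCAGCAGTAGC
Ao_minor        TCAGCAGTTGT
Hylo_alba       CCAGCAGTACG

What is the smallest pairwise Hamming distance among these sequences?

2

Pairwise Hamming distances:
  Bracho_elegans vs Ao_minor: 3
  Bracho_elegans vs Hylo_alba: 2
  Ao_minor vs Hylo_alba: 4
The smallest is 2, between Bracho_elegans and Hylo_alba.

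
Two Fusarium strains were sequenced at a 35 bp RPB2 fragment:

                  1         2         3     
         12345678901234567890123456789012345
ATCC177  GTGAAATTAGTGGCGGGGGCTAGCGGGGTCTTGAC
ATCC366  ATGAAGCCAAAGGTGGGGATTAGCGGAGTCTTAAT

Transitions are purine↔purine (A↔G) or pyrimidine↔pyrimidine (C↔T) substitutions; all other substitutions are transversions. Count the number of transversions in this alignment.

1

Mismatches occur at site 1 (G/A, transition), site 6 (A/G, transition), site 7 (T/C, transition), site 8 (T/C, transition), site 10 (G/A, transition), site 11 (T/A, transversion), site 14 (C/T, transition), site 19 (G/A, transition), site 20 (C/T, transition), site 27 (G/A, transition), site 33 (G/A, transition), site 35 (C/T, transition).
Of the 12 differences, 11 transitions and 1 transversion, so the answer is 1.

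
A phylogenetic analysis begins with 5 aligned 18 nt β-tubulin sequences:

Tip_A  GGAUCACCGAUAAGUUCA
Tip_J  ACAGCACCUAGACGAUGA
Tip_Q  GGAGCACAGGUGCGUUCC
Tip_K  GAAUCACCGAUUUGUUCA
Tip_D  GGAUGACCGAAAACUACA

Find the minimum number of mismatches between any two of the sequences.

Pairwise Hamming distances:
  Tip_A vs Tip_J: 8
  Tip_A vs Tip_Q: 6
  Tip_A vs Tip_K: 3
  Tip_A vs Tip_D: 4
  Tip_J vs Tip_Q: 10
  Tip_J vs Tip_K: 9
  Tip_J vs Tip_D: 11
  Tip_Q vs Tip_K: 7
  Tip_Q vs Tip_D: 10
  Tip_K vs Tip_D: 7
The smallest is 3, between Tip_A and Tip_K.

3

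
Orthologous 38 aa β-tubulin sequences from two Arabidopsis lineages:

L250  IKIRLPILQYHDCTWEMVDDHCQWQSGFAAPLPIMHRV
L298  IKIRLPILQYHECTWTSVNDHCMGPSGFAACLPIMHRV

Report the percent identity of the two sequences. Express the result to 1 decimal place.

The sequences differ at positions 12 (D/E), 16 (E/T), 17 (M/S), 19 (D/N), 23 (Q/M), 24 (W/G), 25 (Q/P), 31 (P/C).
30 of the 38 sites match, so the percent identity is 30/38 × 100 = 78.9%.

78.9%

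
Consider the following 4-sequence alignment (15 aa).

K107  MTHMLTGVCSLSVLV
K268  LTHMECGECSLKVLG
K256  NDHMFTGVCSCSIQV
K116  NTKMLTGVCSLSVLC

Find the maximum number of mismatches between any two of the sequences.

Pairwise Hamming distances:
  K107 vs K268: 6
  K107 vs K256: 6
  K107 vs K116: 3
  K268 vs K256: 10
  K268 vs K116: 7
  K256 vs K116: 7
The largest is 10, between K268 and K256.

10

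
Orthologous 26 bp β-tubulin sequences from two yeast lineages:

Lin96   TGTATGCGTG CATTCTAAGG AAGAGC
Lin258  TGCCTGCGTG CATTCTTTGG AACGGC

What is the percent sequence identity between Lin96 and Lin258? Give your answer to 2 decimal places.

Mismatches occur at site 3 (T/C), site 4 (A/C), site 17 (A/T), site 18 (A/T), site 23 (G/C), site 24 (A/G).
20 of the 26 sites match, so the percent identity is 20/26 × 100 = 76.92%.

76.92%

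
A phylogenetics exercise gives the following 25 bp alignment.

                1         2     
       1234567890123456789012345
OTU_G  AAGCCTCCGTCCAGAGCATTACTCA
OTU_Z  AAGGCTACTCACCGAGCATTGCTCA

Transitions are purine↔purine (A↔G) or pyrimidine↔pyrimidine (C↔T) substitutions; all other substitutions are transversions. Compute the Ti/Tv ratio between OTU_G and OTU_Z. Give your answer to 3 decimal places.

The sequences differ at positions 4 (C/G, transversion), 7 (C/A, transversion), 9 (G/T, transversion), 10 (T/C, transition), 11 (C/A, transversion), 13 (A/C, transversion), 21 (A/G, transition).
Of the 7 differences, 2 transitions and 5 transversions, so Ti/Tv = 2/5 = 0.400.

0.400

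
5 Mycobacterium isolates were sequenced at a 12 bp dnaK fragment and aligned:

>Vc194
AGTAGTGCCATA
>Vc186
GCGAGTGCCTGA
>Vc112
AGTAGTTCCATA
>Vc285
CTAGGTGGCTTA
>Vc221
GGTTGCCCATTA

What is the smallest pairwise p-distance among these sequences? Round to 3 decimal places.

Pairwise Hamming distances:
  Vc194 vs Vc186: 5
  Vc194 vs Vc112: 1
  Vc194 vs Vc285: 6
  Vc194 vs Vc221: 6
  Vc186 vs Vc112: 6
  Vc186 vs Vc285: 6
  Vc186 vs Vc221: 7
  Vc112 vs Vc285: 7
  Vc112 vs Vc221: 6
  Vc285 vs Vc221: 8
The smallest is 1 mismatch, between Vc194 and Vc112; p = 1/12 = 0.083.

0.083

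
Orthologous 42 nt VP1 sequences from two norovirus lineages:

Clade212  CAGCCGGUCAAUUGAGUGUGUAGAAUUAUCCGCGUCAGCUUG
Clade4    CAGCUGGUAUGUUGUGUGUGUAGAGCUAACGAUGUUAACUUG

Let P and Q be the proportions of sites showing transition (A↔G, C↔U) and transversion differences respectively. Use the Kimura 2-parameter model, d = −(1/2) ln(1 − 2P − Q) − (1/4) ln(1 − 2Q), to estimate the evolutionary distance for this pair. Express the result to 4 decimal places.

0.4146

Mismatches occur at site 5 (C→U, transition), site 9 (C→A, transversion), site 10 (A→U, transversion), site 11 (A→G, transition), site 15 (A→U, transversion), site 25 (A→G, transition), site 26 (U→C, transition), site 29 (U→A, transversion), site 31 (C→G, transversion), site 32 (G→A, transition), site 33 (C→U, transition), site 36 (C→U, transition), site 38 (G→A, transition).
Of the 13 differences, 8 transitions and 5 transversions over 42 sites: P = 8/42 = 0.190476, Q = 5/42 = 0.119048.
d = −0.5·ln(0.500000) − 0.25·ln(0.761904) = −0.5·(-0.693147) − 0.25·(-0.271935) = 0.4146.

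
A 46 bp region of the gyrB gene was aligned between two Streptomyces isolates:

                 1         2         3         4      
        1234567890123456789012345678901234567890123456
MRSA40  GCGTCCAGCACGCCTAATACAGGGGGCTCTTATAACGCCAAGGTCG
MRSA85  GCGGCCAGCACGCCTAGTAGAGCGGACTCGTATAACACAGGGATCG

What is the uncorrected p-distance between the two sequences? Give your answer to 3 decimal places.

Mismatches occur at site 4 (T→G), site 17 (A→G), site 20 (C→G), site 23 (G→C), site 26 (G→A), site 30 (T→G), site 37 (G→A), site 39 (C→A), site 40 (A→G), site 41 (A→G), site 43 (G→A).
There are 11 differences over 46 sites, so p = 11/46 = 0.239.

0.239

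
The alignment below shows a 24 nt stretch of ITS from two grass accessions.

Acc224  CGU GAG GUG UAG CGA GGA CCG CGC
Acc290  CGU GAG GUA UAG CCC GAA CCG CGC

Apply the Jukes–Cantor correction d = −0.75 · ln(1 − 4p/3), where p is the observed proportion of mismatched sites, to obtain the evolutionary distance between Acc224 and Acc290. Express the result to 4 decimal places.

Differing sites — 9:G/A; 14:G/C; 15:A/C; 17:G/A.
p = 4/24 = 0.166667.
d = −0.75 · ln(1 − (4/3)·0.166667) = −0.75 · ln(0.777777) = −0.75 · (-0.251315) = 0.1885.

0.1885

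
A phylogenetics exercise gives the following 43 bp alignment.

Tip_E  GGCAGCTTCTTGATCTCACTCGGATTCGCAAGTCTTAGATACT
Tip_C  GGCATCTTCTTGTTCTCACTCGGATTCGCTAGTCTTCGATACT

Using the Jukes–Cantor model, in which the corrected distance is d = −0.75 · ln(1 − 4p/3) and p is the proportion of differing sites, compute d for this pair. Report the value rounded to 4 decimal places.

0.0993

The sequences differ at positions 5 (G/T), 13 (A/T), 30 (A/T), 37 (A/C).
p = 4/43 = 0.093023.
d = −0.75 · ln(1 − (4/3)·0.093023) = −0.75 · ln(0.875969) = −0.75 · (-0.132425) = 0.0993.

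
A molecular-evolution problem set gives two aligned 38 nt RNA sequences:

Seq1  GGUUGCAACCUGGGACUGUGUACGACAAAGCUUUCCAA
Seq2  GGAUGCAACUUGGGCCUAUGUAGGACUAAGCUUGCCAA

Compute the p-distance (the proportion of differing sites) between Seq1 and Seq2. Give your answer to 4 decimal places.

0.1842

Differing sites — 3:U/A; 10:C/U; 15:A/C; 18:G/A; 23:C/G; 27:A/U; 34:U/G.
There are 7 differences over 38 sites, so p = 7/38 = 0.1842.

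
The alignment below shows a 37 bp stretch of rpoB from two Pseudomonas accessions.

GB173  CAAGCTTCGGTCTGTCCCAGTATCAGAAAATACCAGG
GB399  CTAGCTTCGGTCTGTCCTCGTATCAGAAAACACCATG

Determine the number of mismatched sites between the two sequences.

Mismatches occur at site 2 (A↔T), site 18 (C↔T), site 19 (A↔C), site 31 (T↔C), site 36 (G↔T).
That gives 5 mismatches out of 37 aligned sites, so the Hamming distance is 5.

5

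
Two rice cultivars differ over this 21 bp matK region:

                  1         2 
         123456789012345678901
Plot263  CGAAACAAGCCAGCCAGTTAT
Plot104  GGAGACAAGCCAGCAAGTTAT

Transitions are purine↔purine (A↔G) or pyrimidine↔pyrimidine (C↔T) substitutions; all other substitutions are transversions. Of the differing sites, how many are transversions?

Differing sites — 1:C/G (Tv); 4:A/G (Ti); 15:C/A (Tv).
Of the 3 differences, 1 transition and 2 transversions, so the answer is 2.

2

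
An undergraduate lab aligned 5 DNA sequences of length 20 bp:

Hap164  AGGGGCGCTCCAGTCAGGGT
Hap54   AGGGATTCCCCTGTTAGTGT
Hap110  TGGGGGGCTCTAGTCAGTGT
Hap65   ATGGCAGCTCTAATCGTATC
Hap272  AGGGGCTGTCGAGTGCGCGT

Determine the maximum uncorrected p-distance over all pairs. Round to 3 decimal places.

Pairwise Hamming distances:
  Hap164 vs Hap54: 7
  Hap164 vs Hap110: 4
  Hap164 vs Hap65: 10
  Hap164 vs Hap272: 6
  Hap54 vs Hap110: 8
  Hap54 vs Hap65: 14
  Hap54 vs Hap272: 9
  Hap110 vs Hap65: 10
  Hap110 vs Hap272: 8
  Hap65 vs Hap272: 13
The largest is 14 mismatches, between Hap54 and Hap65; p = 14/20 = 0.700.

0.700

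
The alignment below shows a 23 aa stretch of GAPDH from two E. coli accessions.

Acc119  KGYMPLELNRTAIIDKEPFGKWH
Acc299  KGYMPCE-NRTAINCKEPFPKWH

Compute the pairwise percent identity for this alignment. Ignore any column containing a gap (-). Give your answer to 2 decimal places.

81.82%

Excluding the 1 gap column leaves 22 comparable sites.
Mismatches occur at site 6 (L→C), site 14 (I→N), site 15 (D→C), site 20 (G→P).
18 of the 22 comparable sites match, so the percent identity is 18/22 × 100 = 81.82%.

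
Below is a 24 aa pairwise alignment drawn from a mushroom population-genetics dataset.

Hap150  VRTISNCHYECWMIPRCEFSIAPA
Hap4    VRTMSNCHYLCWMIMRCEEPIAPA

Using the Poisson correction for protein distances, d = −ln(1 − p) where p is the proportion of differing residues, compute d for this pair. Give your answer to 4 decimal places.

0.2336

Differing sites — 4:I/M; 10:E/L; 15:P/M; 19:F/E; 20:S/P.
p = 5/24 = 0.208333.
d = −ln(1 − 0.208333) = −ln(0.791667) = 0.2336.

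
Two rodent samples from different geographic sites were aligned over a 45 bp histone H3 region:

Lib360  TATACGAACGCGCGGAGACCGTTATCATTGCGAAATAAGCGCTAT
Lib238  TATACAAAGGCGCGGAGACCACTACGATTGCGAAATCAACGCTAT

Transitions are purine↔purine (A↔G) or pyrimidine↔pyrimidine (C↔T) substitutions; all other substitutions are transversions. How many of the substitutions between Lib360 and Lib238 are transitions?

5

Mismatches occur at site 6 (G/A, transition), site 9 (C/G, transversion), site 21 (G/A, transition), site 22 (T/C, transition), site 25 (T/C, transition), site 26 (C/G, transversion), site 37 (A/C, transversion), site 39 (G/A, transition).
Of the 8 differences, 5 transitions and 3 transversions, so the answer is 5.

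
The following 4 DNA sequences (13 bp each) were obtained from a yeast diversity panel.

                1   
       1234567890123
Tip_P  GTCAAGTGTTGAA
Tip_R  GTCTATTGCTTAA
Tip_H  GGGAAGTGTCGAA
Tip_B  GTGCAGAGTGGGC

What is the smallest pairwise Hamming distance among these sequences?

3

Pairwise Hamming distances:
  Tip_P vs Tip_R: 4
  Tip_P vs Tip_H: 3
  Tip_P vs Tip_B: 6
  Tip_R vs Tip_H: 7
  Tip_R vs Tip_B: 9
  Tip_H vs Tip_B: 6
The smallest is 3, between Tip_P and Tip_H.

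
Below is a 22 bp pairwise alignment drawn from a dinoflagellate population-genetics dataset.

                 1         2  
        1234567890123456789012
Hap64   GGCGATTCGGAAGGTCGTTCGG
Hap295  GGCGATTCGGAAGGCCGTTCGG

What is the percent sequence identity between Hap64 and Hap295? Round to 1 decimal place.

95.5%

Differing sites — 15:T/C.
21 of the 22 sites match, so the percent identity is 21/22 × 100 = 95.5%.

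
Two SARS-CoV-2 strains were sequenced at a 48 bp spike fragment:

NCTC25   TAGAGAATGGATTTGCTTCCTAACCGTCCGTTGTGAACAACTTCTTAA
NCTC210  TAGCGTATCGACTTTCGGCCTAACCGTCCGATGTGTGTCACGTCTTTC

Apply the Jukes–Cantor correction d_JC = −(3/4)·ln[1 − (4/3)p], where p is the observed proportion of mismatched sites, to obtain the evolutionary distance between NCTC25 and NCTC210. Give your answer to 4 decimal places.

0.4042

Differing sites — 4:A/C; 6:A/T; 9:G/C; 12:T/C; 15:G/T; 17:T/G; 18:T/G; 31:T/A; 36:A/T; 37:A/G; 38:C/T; 39:A/C; 42:T/G; 47:A/T; 48:A/C.
p = 15/48 = 0.312500.
d = −0.75 · ln(1 − (4/3)·0.312500) = −0.75 · ln(0.583333) = −0.75 · (-0.538997) = 0.4042.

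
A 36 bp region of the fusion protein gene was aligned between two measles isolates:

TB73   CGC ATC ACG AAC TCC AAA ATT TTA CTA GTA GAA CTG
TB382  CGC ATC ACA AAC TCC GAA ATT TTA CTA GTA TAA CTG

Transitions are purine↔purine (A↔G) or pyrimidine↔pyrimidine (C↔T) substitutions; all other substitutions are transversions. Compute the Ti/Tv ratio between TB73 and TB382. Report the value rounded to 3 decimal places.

Mismatches occur at site 9 (G/A, transition), site 16 (A/G, transition), site 31 (G/T, transversion).
Of the 3 differences, 2 transitions and 1 transversion, so Ti/Tv = 2/1 = 2.000.

2.000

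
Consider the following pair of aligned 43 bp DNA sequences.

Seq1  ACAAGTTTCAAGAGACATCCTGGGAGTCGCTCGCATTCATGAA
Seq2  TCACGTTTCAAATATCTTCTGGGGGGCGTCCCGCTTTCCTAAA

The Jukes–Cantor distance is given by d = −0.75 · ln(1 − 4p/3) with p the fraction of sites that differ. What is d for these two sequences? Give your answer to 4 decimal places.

Mismatches occur at site 1 (A/T), site 4 (A/C), site 12 (G/A), site 13 (A/T), site 14 (G/A), site 15 (A/T), site 17 (A/T), site 20 (C/T), site 21 (T/G), site 25 (A/G), site 27 (T/C), site 28 (C/G), site 29 (G/T), site 31 (T/C), site 35 (A/T), site 39 (A/C), site 41 (G/A).
p = 17/43 = 0.395349.
d = −0.75 · ln(1 − (4/3)·0.395349) = −0.75 · ln(0.472868) = −0.75 · (-0.748939) = 0.5617.

0.5617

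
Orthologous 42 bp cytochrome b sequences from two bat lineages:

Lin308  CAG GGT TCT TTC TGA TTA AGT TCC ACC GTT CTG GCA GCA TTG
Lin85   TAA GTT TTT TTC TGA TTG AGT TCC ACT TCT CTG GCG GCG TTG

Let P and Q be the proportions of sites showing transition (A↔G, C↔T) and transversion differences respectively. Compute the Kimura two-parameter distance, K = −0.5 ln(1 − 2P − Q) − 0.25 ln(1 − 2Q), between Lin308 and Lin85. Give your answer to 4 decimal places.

Mismatches occur at site 1 (C→T, transition), site 3 (G→A, transition), site 5 (G→T, transversion), site 8 (C→T, transition), site 18 (A→G, transition), site 27 (C→T, transition), site 28 (G→T, transversion), site 29 (T→C, transition), site 36 (A→G, transition), site 39 (A→G, transition).
Of the 10 differences, 8 transitions and 2 transversions over 42 sites: P = 8/42 = 0.190476, Q = 2/42 = 0.047619.
d = −0.5·ln(0.571429) − 0.25·ln(0.904762) = −0.5·(-0.559615) − 0.25·(-0.100083) = 0.3048.

0.3048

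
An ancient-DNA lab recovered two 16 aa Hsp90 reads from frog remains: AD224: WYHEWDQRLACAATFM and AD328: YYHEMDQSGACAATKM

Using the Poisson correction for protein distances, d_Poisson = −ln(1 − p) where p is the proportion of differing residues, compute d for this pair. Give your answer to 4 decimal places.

The sequences differ at positions 1 (W/Y), 5 (W/M), 8 (R/S), 9 (L/G), 15 (F/K).
p = 5/16 = 0.312500.
d = −ln(1 − 0.312500) = −ln(0.687500) = 0.3747.

0.3747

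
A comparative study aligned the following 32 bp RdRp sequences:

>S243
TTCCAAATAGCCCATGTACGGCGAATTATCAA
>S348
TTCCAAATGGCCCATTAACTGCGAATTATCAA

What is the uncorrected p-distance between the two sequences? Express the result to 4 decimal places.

0.1250

Differing sites — 9:A/G; 16:G/T; 17:T/A; 20:G/T.
There are 4 differences over 32 sites, so p = 4/32 = 0.1250.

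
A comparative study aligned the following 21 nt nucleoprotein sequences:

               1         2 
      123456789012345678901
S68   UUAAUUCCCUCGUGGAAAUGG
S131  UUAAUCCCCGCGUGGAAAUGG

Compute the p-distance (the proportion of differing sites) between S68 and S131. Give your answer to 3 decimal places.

The sequences differ at positions 6 (U/C), 10 (U/G).
There are 2 differences over 21 sites, so p = 2/21 = 0.095.

0.095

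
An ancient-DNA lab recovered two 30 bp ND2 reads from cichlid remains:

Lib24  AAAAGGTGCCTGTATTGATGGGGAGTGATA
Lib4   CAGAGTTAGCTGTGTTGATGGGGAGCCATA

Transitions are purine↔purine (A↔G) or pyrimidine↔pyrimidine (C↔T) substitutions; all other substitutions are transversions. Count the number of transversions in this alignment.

4

Mismatches occur at site 1 (A↔C, transversion), site 3 (A↔G, transition), site 6 (G↔T, transversion), site 8 (G↔A, transition), site 9 (C↔G, transversion), site 14 (A↔G, transition), site 26 (T↔C, transition), site 27 (G↔C, transversion).
Of the 8 differences, 4 transitions and 4 transversions, so the answer is 4.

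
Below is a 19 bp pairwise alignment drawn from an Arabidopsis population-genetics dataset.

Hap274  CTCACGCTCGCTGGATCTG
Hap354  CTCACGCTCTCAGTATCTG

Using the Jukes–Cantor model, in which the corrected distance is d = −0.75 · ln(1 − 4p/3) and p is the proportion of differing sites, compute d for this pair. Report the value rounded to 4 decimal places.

Differing sites — 10:G/T; 12:T/A; 14:G/T.
p = 3/19 = 0.157895.
d = −0.75 · ln(1 − (4/3)·0.157895) = −0.75 · ln(0.789473) = −0.75 · (-0.236390) = 0.1773.

0.1773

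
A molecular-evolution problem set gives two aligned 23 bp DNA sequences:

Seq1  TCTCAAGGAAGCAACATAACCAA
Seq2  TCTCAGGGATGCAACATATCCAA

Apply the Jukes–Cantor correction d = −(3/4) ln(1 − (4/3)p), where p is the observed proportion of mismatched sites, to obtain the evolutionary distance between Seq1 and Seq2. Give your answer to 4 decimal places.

The sequences differ at positions 6 (A/G), 10 (A/T), 19 (A/T).
p = 3/23 = 0.130435.
d = −0.75 · ln(1 − (4/3)·0.130435) = −0.75 · ln(0.826087) = −0.75 · (-0.191055) = 0.1433.

0.1433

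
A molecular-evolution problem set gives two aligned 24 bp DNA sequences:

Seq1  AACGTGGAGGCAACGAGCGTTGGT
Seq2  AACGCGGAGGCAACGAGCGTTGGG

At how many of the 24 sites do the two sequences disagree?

Mismatches occur at site 5 (T→C), site 24 (T→G).
That gives 2 mismatches out of 24 aligned sites, so the Hamming distance is 2.

2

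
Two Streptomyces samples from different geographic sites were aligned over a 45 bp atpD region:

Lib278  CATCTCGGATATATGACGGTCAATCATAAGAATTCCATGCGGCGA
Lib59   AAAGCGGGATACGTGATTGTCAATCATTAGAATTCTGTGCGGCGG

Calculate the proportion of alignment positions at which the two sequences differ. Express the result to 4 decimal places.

The sequences differ at positions 1 (C/A), 3 (T/A), 4 (C/G), 5 (T/C), 6 (C/G), 12 (T/C), 13 (A/G), 17 (C/T), 18 (G/T), 28 (A/T), 36 (C/T), 37 (A/G), 45 (A/G).
There are 13 differences over 45 sites, so p = 13/45 = 0.2889.

0.2889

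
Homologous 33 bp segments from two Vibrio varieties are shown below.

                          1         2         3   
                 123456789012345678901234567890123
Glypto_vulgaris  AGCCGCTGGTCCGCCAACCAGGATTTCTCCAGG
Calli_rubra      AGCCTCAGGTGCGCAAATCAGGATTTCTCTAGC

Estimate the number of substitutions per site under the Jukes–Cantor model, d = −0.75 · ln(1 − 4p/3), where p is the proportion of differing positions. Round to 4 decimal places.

Mismatches occur at site 5 (G↔T), site 7 (T↔A), site 11 (C↔G), site 15 (C↔A), site 18 (C↔T), site 30 (C↔T), site 33 (G↔C).
p = 7/33 = 0.212121.
d = −0.75 · ln(1 − (4/3)·0.212121) = −0.75 · ln(0.717172) = −0.75 · (-0.332440) = 0.2493.

0.2493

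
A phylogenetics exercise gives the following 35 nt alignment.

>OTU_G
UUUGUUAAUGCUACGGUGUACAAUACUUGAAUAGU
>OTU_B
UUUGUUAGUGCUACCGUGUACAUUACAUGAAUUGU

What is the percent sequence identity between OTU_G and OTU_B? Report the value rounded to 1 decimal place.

85.7%

The sequences differ at positions 8 (A/G), 15 (G/C), 23 (A/U), 27 (U/A), 33 (A/U).
30 of the 35 sites match, so the percent identity is 30/35 × 100 = 85.7%.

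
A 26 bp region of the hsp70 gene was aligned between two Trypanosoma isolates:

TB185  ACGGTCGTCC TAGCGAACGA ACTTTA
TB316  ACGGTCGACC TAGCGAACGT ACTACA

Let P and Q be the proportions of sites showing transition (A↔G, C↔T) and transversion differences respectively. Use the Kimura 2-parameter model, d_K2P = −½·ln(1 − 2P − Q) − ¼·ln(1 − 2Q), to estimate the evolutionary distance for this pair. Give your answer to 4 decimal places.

0.1724

Differing sites — 8:T/A (Tv); 20:A/T (Tv); 24:T/A (Tv); 25:T/C (Ti).
Of the 4 differences, 1 transition and 3 transversions over 26 sites: P = 1/26 = 0.038462, Q = 3/26 = 0.115385.
d = −0.5·ln(0.807691) − 0.25·ln(0.769230) = −0.5·(-0.213576) − 0.25·(-0.262365) = 0.1724.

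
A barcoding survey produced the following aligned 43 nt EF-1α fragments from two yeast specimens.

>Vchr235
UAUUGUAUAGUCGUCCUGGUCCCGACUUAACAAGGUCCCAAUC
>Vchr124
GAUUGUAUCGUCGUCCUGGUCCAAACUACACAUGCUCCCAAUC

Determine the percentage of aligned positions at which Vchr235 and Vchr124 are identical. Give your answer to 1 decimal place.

81.4%

The sequences differ at positions 1 (U/G), 9 (A/C), 23 (C/A), 24 (G/A), 28 (U/A), 29 (A/C), 33 (A/U), 35 (G/C).
35 of the 43 sites match, so the percent identity is 35/43 × 100 = 81.4%.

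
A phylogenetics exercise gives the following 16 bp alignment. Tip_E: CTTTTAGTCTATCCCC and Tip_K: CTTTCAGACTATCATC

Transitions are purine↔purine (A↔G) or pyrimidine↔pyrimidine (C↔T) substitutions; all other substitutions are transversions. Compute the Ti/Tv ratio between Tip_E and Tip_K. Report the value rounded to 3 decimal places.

Mismatches occur at site 5 (T↔C, transition), site 8 (T↔A, transversion), site 14 (C↔A, transversion), site 15 (C↔T, transition).
Of the 4 differences, 2 transitions and 2 transversions, so Ti/Tv = 2/2 = 1.000.

1.000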